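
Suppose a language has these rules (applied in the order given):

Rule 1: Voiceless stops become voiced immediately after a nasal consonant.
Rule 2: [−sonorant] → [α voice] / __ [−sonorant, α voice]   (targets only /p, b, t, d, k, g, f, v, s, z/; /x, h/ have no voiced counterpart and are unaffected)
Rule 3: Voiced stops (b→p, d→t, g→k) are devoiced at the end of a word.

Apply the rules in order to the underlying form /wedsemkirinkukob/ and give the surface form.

wetsemgiringukop

Rule 1 (post-nasal voicing): /k/ is a voiceless stop immediately after the nasal /m/, so it voices to [g]. /k/ is a voiceless stop immediately after the nasal /n/, so it voices to [g]. /wedsemkirinkukob/ → wedsemgiringukob.
Rule 2 (regressive voicing assimilation): /d/ precedes the voiceless obstruent /s/, so it devoices to [t] by assimilation. /wedsemgiringukob/ → wetsemgiringukob.
Rule 3 (final devoicing): /b/ is a voiced stop in word-final position, so it devoices to [p]. /wetsemgiringukob/ → wetsemgiringukop.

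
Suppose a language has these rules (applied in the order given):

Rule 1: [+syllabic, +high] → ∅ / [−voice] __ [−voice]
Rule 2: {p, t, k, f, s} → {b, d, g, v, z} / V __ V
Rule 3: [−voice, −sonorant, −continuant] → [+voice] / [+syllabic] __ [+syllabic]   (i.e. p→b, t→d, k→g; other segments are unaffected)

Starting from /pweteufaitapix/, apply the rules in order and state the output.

Rule 1 (high vowel syncope): /i/ is a high vowel flanked by voiceless consonants /p/ and /x/, so it deletes. /pweteufaitapix/ → pweteufaitapx.
Rule 2 (intervocalic voicing): /t/ is a voiceless obstruent between vowels /e/ and /e/, so it voices to [d]. /f/ is a voiceless obstruent between vowels /u/ and /a/, so it voices to [v]. /t/ is a voiceless obstruent between vowels /i/ and /a/, so it voices to [d]. /pweteufaitapx/ → pwedeuvaidapx.
Rule 3 (intervocalic voicing): no segment meets the environment; /pwedeuvaidapx/ is unchanged.

pwedeuvaidapx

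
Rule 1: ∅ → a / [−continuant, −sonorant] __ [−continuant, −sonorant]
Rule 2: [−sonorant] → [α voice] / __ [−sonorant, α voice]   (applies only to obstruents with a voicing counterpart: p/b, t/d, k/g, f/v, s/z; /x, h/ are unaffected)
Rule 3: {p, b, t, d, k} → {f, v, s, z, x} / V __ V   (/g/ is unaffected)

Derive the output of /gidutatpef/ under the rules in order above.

gizusasafef

Rule 1 (stop-cluster a-epenthesis): /t/ and /p/ form a stop–stop cluster, so [a] is inserted between them. /gidutatpef/ → gidutatapef.
Rule 2 (regressive voicing assimilation): no segment meets the environment; /gidutatapef/ is unchanged.
Rule 3 (intervocalic spirantization): /d/ is a stop between vowels /i/ and /u/, so it spirantizes to the fricative [z]. /t/ is a stop between vowels /u/ and /a/, so it spirantizes to the fricative [s]. /t/ is a stop between vowels /a/ and /a/, so it spirantizes to the fricative [s]. /p/ is a stop between vowels /a/ and /e/, so it spirantizes to the fricative [f]. /gidutatapef/ → gizusasafef.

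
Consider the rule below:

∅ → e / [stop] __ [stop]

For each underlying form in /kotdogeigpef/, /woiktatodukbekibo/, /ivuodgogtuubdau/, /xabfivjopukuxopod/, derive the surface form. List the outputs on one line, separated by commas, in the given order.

/kotdogeigpef/: /t/ and /d/ form a stop–stop cluster, so [e] is inserted between them. /g/ and /p/ form a stop–stop cluster, so [e] is inserted between them. → [kotedogeigepef].
/woiktatodukbekibo/: /k/ and /t/ form a stop–stop cluster, so [e] is inserted between them. /k/ and /b/ form a stop–stop cluster, so [e] is inserted between them. → [woiketatodukebekibo].
/ivuodgogtuubdau/: /d/ and /g/ form a stop–stop cluster, so [e] is inserted between them. /g/ and /t/ form a stop–stop cluster, so [e] is inserted between them. /b/ and /d/ form a stop–stop cluster, so [e] is inserted between them. → [ivuodegogetuubedau].
/xabfivjopukuxopod/: the rule's environment is not met; surfaces unchanged as [xabfivjopukuxopod].

kotedogeigepef, woiketatodukebekibo, ivuodegogetuubedau, xabfivjopukuxopod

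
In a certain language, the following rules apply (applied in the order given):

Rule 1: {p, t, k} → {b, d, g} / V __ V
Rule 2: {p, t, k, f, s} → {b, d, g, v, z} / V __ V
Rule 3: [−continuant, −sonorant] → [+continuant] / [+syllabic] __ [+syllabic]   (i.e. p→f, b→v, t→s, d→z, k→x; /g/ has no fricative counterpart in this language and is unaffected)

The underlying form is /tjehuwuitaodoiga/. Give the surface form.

Rule 1 (intervocalic voicing): /t/ is a voiceless stop between vowels /i/ and /a/, so it voices to [d]. /tjehuwuitaodoiga/ → tjehuwuidaodoiga.
Rule 2 (intervocalic voicing): no segment meets the environment; /tjehuwuidaodoiga/ is unchanged.
Rule 3 (intervocalic spirantization): /d/ is a stop between vowels /i/ and /a/, so it spirantizes to the fricative [z]. /d/ is a stop between vowels /o/ and /o/, so it spirantizes to the fricative [z]. /tjehuwuidaodoiga/ → tjehuwuizaozoiga.

tjehuwuizaozoiga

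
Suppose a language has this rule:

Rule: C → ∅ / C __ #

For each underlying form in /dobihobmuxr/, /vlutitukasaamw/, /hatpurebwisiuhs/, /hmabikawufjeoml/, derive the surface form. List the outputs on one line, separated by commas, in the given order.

dobihobmux, vlutitukasaam, hatpurebwisiuh, hmabikawufjeom

/dobihobmuxr/: /r/ is the second consonant of a word-final cluster /xr/, so it deletes. → [dobihobmux].
/vlutitukasaamw/: /w/ is the second consonant of a word-final cluster /mw/, so it deletes. → [vlutitukasaam].
/hatpurebwisiuhs/: /s/ is the second consonant of a word-final cluster /hs/, so it deletes. → [hatpurebwisiuh].
/hmabikawufjeoml/: /l/ is the second consonant of a word-final cluster /ml/, so it deletes. → [hmabikawufjeom].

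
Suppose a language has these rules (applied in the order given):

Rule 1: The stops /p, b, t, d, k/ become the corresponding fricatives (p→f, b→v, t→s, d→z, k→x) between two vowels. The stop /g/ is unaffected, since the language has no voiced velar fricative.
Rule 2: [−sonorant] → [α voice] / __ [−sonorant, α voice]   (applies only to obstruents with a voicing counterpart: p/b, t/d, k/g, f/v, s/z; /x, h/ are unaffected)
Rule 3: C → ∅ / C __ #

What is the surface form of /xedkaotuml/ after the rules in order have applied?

Rule 1 (intervocalic spirantization): /t/ is a stop between vowels /o/ and /u/, so it spirantizes to the fricative [s]. /xedkaotuml/ → xedkaosuml.
Rule 2 (regressive voicing assimilation): /d/ precedes the voiceless obstruent /k/, so it devoices to [t] by assimilation. /xedkaosuml/ → xetkaosuml.
Rule 3 (final cluster simplification): /l/ is the second consonant of a word-final cluster /ml/, so it deletes. /xetkaosuml/ → xetkaosum.

xetkaosum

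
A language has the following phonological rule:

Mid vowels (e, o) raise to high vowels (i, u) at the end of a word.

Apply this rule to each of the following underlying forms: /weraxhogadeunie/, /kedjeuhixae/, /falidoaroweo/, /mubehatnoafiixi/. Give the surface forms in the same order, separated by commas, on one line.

/weraxhogadeunie/: /e/ is a mid vowel in word-final position, so it raises to [i]. → [weraxhogadeunii].
/kedjeuhixae/: /e/ is a mid vowel in word-final position, so it raises to [i]. → [kedjeuhixai].
/falidoaroweo/: /o/ is a mid vowel in word-final position, so it raises to [u]. → [falidoaroweu].
/mubehatnoafiixi/: the rule's environment is not met; surfaces unchanged as [mubehatnoafiixi].

weraxhogadeunii, kedjeuhixai, falidoaroweu, mubehatnoafiixi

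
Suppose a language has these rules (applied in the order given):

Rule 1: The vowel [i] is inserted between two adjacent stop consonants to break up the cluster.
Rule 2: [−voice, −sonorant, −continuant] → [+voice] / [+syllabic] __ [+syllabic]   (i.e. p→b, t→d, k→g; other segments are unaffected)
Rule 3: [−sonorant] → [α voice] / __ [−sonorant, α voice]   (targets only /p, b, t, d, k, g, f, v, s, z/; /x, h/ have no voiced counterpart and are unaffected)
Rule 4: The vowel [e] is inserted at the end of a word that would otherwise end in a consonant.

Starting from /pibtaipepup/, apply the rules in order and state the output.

Rule 1 (stop-cluster i-epenthesis): /b/ and /t/ form a stop–stop cluster, so [i] is inserted between them. /pibtaipepup/ → pibitaipepup.
Rule 2 (intervocalic voicing): /t/ is a voiceless stop between vowels /i/ and /a/, so it voices to [d]. /p/ is a voiceless stop between vowels /i/ and /e/, so it voices to [b]. /p/ is a voiceless stop between vowels /e/ and /u/, so it voices to [b]. /pibitaipepup/ → pibidaibebup.
Rule 3 (regressive voicing assimilation): no segment meets the environment; /pibidaibebup/ is unchanged.
Rule 4 (final e-epenthesis): the form ends in the consonant /p/, so [e] is inserted word-finally. /pibidaibebup/ → pibidaibebupe.

pibidaibebupe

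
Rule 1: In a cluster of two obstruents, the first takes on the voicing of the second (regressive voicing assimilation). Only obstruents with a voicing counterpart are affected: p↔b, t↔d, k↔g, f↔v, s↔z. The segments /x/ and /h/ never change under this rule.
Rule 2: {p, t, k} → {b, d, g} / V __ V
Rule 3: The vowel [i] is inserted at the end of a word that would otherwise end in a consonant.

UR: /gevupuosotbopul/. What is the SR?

Rule 1 (regressive voicing assimilation): /t/ precedes the voiced obstruent /b/, so it voices to [d] by assimilation. /gevupuosotbopul/ → gevupuosodbopul.
Rule 2 (intervocalic voicing): /p/ is a voiceless stop between vowels /u/ and /u/, so it voices to [b]. /p/ is a voiceless stop between vowels /o/ and /u/, so it voices to [b]. /gevupuosodbopul/ → gevubuosodbobul.
Rule 3 (final i-epenthesis): the form ends in the consonant /l/, so [i] is inserted word-finally. /gevubuosodbobul/ → gevubuosodbobuli.

gevubuosodbobuli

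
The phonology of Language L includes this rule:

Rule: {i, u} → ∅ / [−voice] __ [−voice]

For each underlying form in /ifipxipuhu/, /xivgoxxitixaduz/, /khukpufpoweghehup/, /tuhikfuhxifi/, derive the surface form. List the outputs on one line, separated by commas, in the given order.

ifpxphu, xivgoxxtxaduz, khkpfpoweghehp, thkfhxfi

/ifipxipuhu/: /i/ is a high vowel flanked by voiceless consonants /f/ and /p/, so it deletes. /i/ is a high vowel flanked by voiceless consonants /x/ and /p/, so it deletes. /u/ is a high vowel flanked by voiceless consonants /p/ and /h/, so it deletes. → [ifpxphu].
/xivgoxxitixaduz/: /i/ is a high vowel flanked by voiceless consonants /x/ and /t/, so it deletes. /i/ is a high vowel flanked by voiceless consonants /t/ and /x/, so it deletes. → [xivgoxxtxaduz].
/khukpufpoweghehup/: /u/ is a high vowel flanked by voiceless consonants /h/ and /k/, so it deletes. /u/ is a high vowel flanked by voiceless consonants /p/ and /f/, so it deletes. /u/ is a high vowel flanked by voiceless consonants /h/ and /p/, so it deletes. → [khkpfpoweghehp].
/tuhikfuhxifi/: /u/ is a high vowel flanked by voiceless consonants /t/ and /h/, so it deletes. /i/ is a high vowel flanked by voiceless consonants /h/ and /k/, so it deletes. /u/ is a high vowel flanked by voiceless consonants /f/ and /h/, so it deletes. /i/ is a high vowel flanked by voiceless consonants /x/ and /f/, so it deletes. → [thkfhxfi].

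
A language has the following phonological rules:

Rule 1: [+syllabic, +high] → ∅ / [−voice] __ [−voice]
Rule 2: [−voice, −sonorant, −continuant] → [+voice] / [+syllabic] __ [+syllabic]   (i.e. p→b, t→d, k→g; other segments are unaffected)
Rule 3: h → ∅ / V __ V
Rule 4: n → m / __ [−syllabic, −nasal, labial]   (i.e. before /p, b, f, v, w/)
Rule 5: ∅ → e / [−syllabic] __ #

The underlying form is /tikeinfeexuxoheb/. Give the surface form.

Rule 1 (high vowel syncope): /i/ is a high vowel flanked by voiceless consonants /t/ and /k/, so it deletes. /u/ is a high vowel flanked by voiceless consonants /x/ and /x/, so it deletes. /tikeinfeexuxoheb/ → tkeinfeexxoheb.
Rule 2 (intervocalic voicing): no segment meets the environment; /tkeinfeexxoheb/ is unchanged.
Rule 3 (intervocalic h-deletion): /h/ occurs between vowels /o/ and /e/, so it deletes. /tkeinfeexxoheb/ → tkeinfeexxoeb.
Rule 4 (nasal place assimilation): /n/ precedes the labial consonant /f/, so it assimilates in place to [m]. /tkeinfeexxoeb/ → tkeimfeexxoeb.
Rule 5 (final e-epenthesis): the form ends in the consonant /b/, so [e] is inserted word-finally. /tkeimfeexxoeb/ → tkeimfeexxoebe.

tkeimfeexxoebe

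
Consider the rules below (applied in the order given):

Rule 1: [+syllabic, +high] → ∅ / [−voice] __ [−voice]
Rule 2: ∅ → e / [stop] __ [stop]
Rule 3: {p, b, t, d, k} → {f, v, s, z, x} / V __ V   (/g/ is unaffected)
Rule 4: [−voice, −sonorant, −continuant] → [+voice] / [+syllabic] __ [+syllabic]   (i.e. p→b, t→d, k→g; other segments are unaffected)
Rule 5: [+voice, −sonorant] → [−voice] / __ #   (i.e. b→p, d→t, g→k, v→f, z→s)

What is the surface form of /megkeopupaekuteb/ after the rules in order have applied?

Rule 1 (high vowel syncope): /u/ is a high vowel flanked by voiceless consonants /p/ and /p/, so it deletes. /u/ is a high vowel flanked by voiceless consonants /k/ and /t/, so it deletes. /megkeopupaekuteb/ → megkeoppaekteb.
Rule 2 (stop-cluster e-epenthesis): /g/ and /k/ form a stop–stop cluster, so [e] is inserted between them. /p/ and /p/ form a stop–stop cluster, so [e] is inserted between them. /k/ and /t/ form a stop–stop cluster, so [e] is inserted between them. /megkeoppaekteb/ → megekeopepaeketeb.
Rule 3 (intervocalic spirantization): /k/ is a stop between vowels /e/ and /e/, so it spirantizes to the fricative [x]. /p/ is a stop between vowels /o/ and /e/, so it spirantizes to the fricative [f]. /p/ is a stop between vowels /e/ and /a/, so it spirantizes to the fricative [f]. /k/ is a stop between vowels /e/ and /e/, so it spirantizes to the fricative [x]. /t/ is a stop between vowels /e/ and /e/, so it spirantizes to the fricative [s]. /megekeopepaeketeb/ → megexeofefaexeseb.
Rule 4 (intervocalic voicing): no segment meets the environment; /megexeofefaexeseb/ is unchanged.
Rule 5 (final devoicing): /b/ is a voiced obstruent in word-final position, so it devoices to [p]. /megexeofefaexeseb/ → megexeofefaexesep.

megexeofefaexesep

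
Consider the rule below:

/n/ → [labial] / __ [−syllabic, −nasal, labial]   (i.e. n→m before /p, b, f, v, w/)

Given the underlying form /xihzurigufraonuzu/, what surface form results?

xihzurigufraonuzu

No segment of /xihzurigufraonuzu/ meets the structural description of the rule, so the form surfaces unchanged.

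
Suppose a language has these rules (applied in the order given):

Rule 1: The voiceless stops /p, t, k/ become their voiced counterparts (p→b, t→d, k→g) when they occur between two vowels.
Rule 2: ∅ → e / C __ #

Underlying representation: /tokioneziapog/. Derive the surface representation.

togioneziaboge

Rule 1 (intervocalic voicing): /k/ is a voiceless stop between vowels /o/ and /i/, so it voices to [g]. /p/ is a voiceless stop between vowels /a/ and /o/, so it voices to [b]. /tokioneziapog/ → togioneziabog.
Rule 2 (final e-epenthesis): the form ends in the consonant /g/, so [e] is inserted word-finally. /togioneziabog/ → togioneziaboge.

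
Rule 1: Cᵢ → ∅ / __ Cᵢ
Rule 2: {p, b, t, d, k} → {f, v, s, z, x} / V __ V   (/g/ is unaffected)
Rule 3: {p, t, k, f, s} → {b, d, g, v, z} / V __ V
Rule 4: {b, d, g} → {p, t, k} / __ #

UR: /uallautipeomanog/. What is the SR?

Rule 1 (degemination): /ll/ is a geminate; the first /l/ deletes. /uallautipeomanog/ → ualautipeomanog.
Rule 2 (intervocalic spirantization): /t/ is a stop between vowels /u/ and /i/, so it spirantizes to the fricative [s]. /p/ is a stop between vowels /i/ and /e/, so it spirantizes to the fricative [f]. /ualautipeomanog/ → ualausifeomanog.
Rule 3 (intervocalic voicing): /s/ is a voiceless obstruent between vowels /u/ and /i/, so it voices to [z]. /f/ is a voiceless obstruent between vowels /i/ and /e/, so it voices to [v]. /ualausifeomanog/ → ualauziveomanog.
Rule 4 (final devoicing): /g/ is a voiced stop in word-final position, so it devoices to [k]. /ualauziveomanog/ → ualauziveomanok.

ualauziveomanok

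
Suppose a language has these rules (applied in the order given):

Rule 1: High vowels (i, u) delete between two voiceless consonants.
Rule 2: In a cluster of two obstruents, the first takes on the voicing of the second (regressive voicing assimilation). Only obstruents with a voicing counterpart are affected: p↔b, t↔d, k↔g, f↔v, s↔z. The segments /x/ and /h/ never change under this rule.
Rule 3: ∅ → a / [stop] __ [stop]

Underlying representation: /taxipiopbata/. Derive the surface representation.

Rule 1 (high vowel syncope): /i/ is a high vowel flanked by voiceless consonants /x/ and /p/, so it deletes. /taxipiopbata/ → taxpiopbata.
Rule 2 (regressive voicing assimilation): /p/ precedes the voiced obstruent /b/, so it voices to [b] by assimilation. /taxpiopbata/ → taxpiobbata.
Rule 3 (stop-cluster a-epenthesis): /b/ and /b/ form a stop–stop cluster, so [a] is inserted between them. /taxpiobbata/ → taxpiobabata.

taxpiobabata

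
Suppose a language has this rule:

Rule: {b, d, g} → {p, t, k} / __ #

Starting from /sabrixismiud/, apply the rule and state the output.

sabrixismiut

Scanning /sabrixismiud/: /b/ at position 3 is not in the conditioning environment; /d/ is a voiced stop in word-final position, so it devoices to [t].
Result: [sabrixismiut].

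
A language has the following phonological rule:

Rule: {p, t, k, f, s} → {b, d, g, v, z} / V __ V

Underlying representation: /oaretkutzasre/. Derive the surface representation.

No segment of /oaretkutzasre/ meets the structural description of the rule, so the form surfaces unchanged.

oaretkutzasre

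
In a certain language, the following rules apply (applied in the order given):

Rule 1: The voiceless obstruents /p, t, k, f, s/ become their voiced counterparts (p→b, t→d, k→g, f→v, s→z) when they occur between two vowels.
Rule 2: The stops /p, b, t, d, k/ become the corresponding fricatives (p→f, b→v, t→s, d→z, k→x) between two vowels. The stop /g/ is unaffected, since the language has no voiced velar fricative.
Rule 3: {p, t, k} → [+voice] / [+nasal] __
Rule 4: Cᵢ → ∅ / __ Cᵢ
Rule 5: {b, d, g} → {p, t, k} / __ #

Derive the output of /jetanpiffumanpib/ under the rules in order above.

jezanbifumanbip

Rule 1 (intervocalic voicing): /t/ is a voiceless obstruent between vowels /e/ and /a/, so it voices to [d]. /jetanpiffumanpib/ → jedanpiffumanpib.
Rule 2 (intervocalic spirantization): /d/ is a stop between vowels /e/ and /a/, so it spirantizes to the fricative [z]. /jedanpiffumanpib/ → jezanpiffumanpib.
Rule 3 (post-nasal voicing): /p/ is a voiceless stop immediately after the nasal /n/, so it voices to [b]. /p/ is a voiceless stop immediately after the nasal /n/, so it voices to [b]. /jezanpiffumanpib/ → jezanbiffumanbib.
Rule 4 (degemination): /ff/ is a geminate; the first /f/ deletes. /jezanbiffumanbib/ → jezanbifumanbib.
Rule 5 (final devoicing): /b/ is a voiced stop in word-final position, so it devoices to [p]. /jezanbifumanbib/ → jezanbifumanbip.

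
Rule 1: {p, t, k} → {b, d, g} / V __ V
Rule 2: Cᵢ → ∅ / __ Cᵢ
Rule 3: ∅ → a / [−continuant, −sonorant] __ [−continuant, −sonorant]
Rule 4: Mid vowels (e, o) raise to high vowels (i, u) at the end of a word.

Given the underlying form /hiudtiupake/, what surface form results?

Rule 1 (intervocalic voicing): /p/ is a voiceless stop between vowels /u/ and /a/, so it voices to [b]. /k/ is a voiceless stop between vowels /a/ and /e/, so it voices to [g]. /hiudtiupake/ → hiudtiubage.
Rule 2 (degemination): no segment meets the environment; /hiudtiubage/ is unchanged.
Rule 3 (stop-cluster a-epenthesis): /d/ and /t/ form a stop–stop cluster, so [a] is inserted between them. /hiudtiubage/ → hiudatiubage.
Rule 4 (final vowel raising): /e/ is a mid vowel in word-final position, so it raises to [i]. /hiudatiubage/ → hiudatiubagi.

hiudatiubagi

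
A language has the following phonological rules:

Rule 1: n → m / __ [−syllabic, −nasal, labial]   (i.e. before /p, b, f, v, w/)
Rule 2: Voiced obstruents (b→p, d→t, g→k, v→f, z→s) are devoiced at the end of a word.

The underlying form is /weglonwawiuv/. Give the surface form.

weglomwawiuf

Rule 1 (nasal place assimilation): /n/ precedes the labial consonant /w/, so it assimilates in place to [m]. /weglonwawiuv/ → weglomwawiuv.
Rule 2 (final devoicing): /v/ is a voiced obstruent in word-final position, so it devoices to [f]. /weglomwawiuv/ → weglomwawiuf.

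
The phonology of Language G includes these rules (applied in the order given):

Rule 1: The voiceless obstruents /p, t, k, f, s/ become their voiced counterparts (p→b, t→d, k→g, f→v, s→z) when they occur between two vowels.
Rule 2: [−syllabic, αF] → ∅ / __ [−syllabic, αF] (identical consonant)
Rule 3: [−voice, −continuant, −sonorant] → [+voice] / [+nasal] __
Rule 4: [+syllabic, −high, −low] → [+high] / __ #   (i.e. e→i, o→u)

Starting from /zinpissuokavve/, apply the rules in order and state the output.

zinbisuogavi

Rule 1 (intervocalic voicing): /k/ is a voiceless obstruent between vowels /o/ and /a/, so it voices to [g]. /zinpissuokavve/ → zinpissuogavve.
Rule 2 (degemination): /ss/ is a geminate; the first /s/ deletes. /vv/ is a geminate; the first /v/ deletes. /zinpissuogavve/ → zinpisuogave.
Rule 3 (post-nasal voicing): /p/ is a voiceless stop immediately after the nasal /n/, so it voices to [b]. /zinpisuogave/ → zinbisuogave.
Rule 4 (final vowel raising): /e/ is a mid vowel in word-final position, so it raises to [i]. /zinbisuogave/ → zinbisuogavi.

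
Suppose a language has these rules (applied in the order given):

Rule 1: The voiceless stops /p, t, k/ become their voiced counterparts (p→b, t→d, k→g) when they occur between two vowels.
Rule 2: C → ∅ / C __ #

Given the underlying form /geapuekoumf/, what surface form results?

geabuegoum

Rule 1 (intervocalic voicing): /p/ is a voiceless stop between vowels /a/ and /u/, so it voices to [b]. /k/ is a voiceless stop between vowels /e/ and /o/, so it voices to [g]. /geapuekoumf/ → geabuegoumf.
Rule 2 (final cluster simplification): /f/ is the second consonant of a word-final cluster /mf/, so it deletes. /geabuegoumf/ → geabuegoum.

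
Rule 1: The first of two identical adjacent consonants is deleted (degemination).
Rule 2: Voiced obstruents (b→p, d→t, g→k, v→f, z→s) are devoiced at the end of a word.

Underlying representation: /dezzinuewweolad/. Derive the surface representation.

Rule 1 (degemination): /zz/ is a geminate; the first /z/ deletes. /ww/ is a geminate; the first /w/ deletes. /dezzinuewweolad/ → dezinueweolad.
Rule 2 (final devoicing): /d/ is a voiced obstruent in word-final position, so it devoices to [t]. /dezinueweolad/ → dezinueweolat.

dezinueweolat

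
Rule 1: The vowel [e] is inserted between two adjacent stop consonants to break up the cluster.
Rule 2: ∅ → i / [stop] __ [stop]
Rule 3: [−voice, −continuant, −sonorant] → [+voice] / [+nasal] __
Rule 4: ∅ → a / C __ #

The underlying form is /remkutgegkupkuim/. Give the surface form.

Rule 1 (stop-cluster e-epenthesis): /t/ and /g/ form a stop–stop cluster, so [e] is inserted between them. /g/ and /k/ form a stop–stop cluster, so [e] is inserted between them. /p/ and /k/ form a stop–stop cluster, so [e] is inserted between them. /remkutgegkupkuim/ → remkutegegekupekuim.
Rule 2 (stop-cluster i-epenthesis): no segment meets the environment; /remkutegegekupekuim/ is unchanged.
Rule 3 (post-nasal voicing): /k/ is a voiceless stop immediately after the nasal /m/, so it voices to [g]. /remkutegegekupekuim/ → remgutegegekupekuim.
Rule 4 (final a-epenthesis): the form ends in the consonant /m/, so [a] is inserted word-finally. /remgutegegekupekuim/ → remgutegegekupekuima.

remgutegegekupekuima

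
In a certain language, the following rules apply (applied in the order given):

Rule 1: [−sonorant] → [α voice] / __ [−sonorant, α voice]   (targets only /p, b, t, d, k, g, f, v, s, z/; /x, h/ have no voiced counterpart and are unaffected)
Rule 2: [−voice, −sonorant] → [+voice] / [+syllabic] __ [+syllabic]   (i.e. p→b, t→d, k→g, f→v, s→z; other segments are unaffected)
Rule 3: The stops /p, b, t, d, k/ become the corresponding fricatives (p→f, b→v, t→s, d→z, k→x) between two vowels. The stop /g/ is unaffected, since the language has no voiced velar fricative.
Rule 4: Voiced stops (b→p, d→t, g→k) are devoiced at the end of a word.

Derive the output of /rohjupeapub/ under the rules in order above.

rohjuveavup

Rule 1 (regressive voicing assimilation): no segment meets the environment; /rohjupeapub/ is unchanged.
Rule 2 (intervocalic voicing): /p/ is a voiceless obstruent between vowels /u/ and /e/, so it voices to [b]. /p/ is a voiceless obstruent between vowels /a/ and /u/, so it voices to [b]. /rohjupeapub/ → rohjubeabub.
Rule 3 (intervocalic spirantization): /b/ is a stop between vowels /u/ and /e/, so it spirantizes to the fricative [v]. /b/ is a stop between vowels /a/ and /u/, so it spirantizes to the fricative [v]. /rohjubeabub/ → rohjuveavub.
Rule 4 (final devoicing): /b/ is a voiced stop in word-final position, so it devoices to [p]. /rohjuveavub/ → rohjuveavup.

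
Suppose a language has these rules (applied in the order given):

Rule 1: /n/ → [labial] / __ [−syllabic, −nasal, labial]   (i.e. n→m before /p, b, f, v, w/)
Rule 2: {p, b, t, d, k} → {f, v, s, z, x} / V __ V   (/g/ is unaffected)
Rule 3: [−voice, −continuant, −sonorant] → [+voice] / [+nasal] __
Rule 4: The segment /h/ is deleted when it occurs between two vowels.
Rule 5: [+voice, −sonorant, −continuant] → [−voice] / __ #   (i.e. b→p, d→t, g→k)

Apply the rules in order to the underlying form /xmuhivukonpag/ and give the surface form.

xmuivuxombak

Rule 1 (nasal place assimilation): /n/ precedes the labial consonant /p/, so it assimilates in place to [m]. /xmuhivukonpag/ → xmuhivukompag.
Rule 2 (intervocalic spirantization): /k/ is a stop between vowels /u/ and /o/, so it spirantizes to the fricative [x]. /xmuhivukompag/ → xmuhivuxompag.
Rule 3 (post-nasal voicing): /p/ is a voiceless stop immediately after the nasal /m/, so it voices to [b]. /xmuhivuxompag/ → xmuhivuxombag.
Rule 4 (intervocalic h-deletion): /h/ occurs between vowels /u/ and /i/, so it deletes. /xmuhivuxombag/ → xmuivuxombag.
Rule 5 (final devoicing): /g/ is a voiced stop in word-final position, so it devoices to [k]. /xmuivuxombag/ → xmuivuxombak.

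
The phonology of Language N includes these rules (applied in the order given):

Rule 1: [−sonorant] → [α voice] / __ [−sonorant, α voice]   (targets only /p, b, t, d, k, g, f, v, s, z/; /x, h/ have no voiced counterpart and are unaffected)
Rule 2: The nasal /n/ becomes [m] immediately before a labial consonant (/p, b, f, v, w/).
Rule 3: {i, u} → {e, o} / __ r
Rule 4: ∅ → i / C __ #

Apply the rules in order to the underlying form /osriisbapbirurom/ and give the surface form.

osriizbabberoromi

Rule 1 (regressive voicing assimilation): /s/ precedes the voiced obstruent /b/, so it voices to [z] by assimilation. /p/ precedes the voiced obstruent /b/, so it voices to [b] by assimilation. /osriisbapbirurom/ → osriizbabbirurom.
Rule 2 (nasal place assimilation): no segment meets the environment; /osriizbabbirurom/ is unchanged.
Rule 3 (pre-rhotic lowering): /i/ is a high vowel immediately before /r/, so it lowers to [e]. /u/ is a high vowel immediately before /r/, so it lowers to [o]. /osriizbabbirurom/ → osriizbabberorom.
Rule 4 (final i-epenthesis): the form ends in the consonant /m/, so [i] is inserted word-finally. /osriizbabberorom/ → osriizbabberoromi.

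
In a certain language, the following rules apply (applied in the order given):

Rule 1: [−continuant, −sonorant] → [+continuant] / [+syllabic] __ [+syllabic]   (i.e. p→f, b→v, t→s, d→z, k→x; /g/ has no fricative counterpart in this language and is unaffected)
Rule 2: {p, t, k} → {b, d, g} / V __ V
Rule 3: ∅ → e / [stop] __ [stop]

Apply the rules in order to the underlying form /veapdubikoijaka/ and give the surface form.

Rule 1 (intervocalic spirantization): /b/ is a stop between vowels /u/ and /i/, so it spirantizes to the fricative [v]. /k/ is a stop between vowels /i/ and /o/, so it spirantizes to the fricative [x]. /k/ is a stop between vowels /a/ and /a/, so it spirantizes to the fricative [x]. /veapdubikoijaka/ → veapduvixoijaxa.
Rule 2 (intervocalic voicing): no segment meets the environment; /veapduvixoijaxa/ is unchanged.
Rule 3 (stop-cluster e-epenthesis): /p/ and /d/ form a stop–stop cluster, so [e] is inserted between them. /veapduvixoijaxa/ → veapeduvixoijaxa.

veapeduvixoijaxa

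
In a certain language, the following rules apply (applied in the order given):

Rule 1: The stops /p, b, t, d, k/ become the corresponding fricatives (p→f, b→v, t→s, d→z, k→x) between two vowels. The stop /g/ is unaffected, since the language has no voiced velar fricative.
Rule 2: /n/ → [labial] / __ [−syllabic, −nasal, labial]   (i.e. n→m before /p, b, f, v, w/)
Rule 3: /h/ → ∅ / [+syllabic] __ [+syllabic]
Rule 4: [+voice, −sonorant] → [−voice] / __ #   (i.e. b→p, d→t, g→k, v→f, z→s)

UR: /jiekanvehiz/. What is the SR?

jiexamveis

Rule 1 (intervocalic spirantization): /k/ is a stop between vowels /e/ and /a/, so it spirantizes to the fricative [x]. /jiekanvehiz/ → jiexanvehiz.
Rule 2 (nasal place assimilation): /n/ precedes the labial consonant /v/, so it assimilates in place to [m]. /jiexanvehiz/ → jiexamvehiz.
Rule 3 (intervocalic h-deletion): /h/ occurs between vowels /e/ and /i/, so it deletes. /jiexamvehiz/ → jiexamveiz.
Rule 4 (final devoicing): /z/ is a voiced obstruent in word-final position, so it devoices to [s]. /jiexamveiz/ → jiexamveis.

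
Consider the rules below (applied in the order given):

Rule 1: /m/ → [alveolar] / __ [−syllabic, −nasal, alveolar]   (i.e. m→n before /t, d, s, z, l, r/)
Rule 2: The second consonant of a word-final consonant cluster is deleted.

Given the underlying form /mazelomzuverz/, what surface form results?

Rule 1 (nasal place assimilation): /m/ precedes the alveolar consonant /z/, so it assimilates in place to [n]. /mazelomzuverz/ → mazelonzuverz.
Rule 2 (final cluster simplification): /z/ is the second consonant of a word-final cluster /rz/, so it deletes. /mazelonzuverz/ → mazelonzuver.

mazelonzuver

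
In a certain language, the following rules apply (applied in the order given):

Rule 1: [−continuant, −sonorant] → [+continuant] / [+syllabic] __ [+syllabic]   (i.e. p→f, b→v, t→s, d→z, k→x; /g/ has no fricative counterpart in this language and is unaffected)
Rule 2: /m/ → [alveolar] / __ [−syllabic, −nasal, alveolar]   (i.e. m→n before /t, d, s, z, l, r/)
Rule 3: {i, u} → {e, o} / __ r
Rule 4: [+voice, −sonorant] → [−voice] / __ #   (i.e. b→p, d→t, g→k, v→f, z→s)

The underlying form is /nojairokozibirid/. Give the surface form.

Rule 1 (intervocalic spirantization): /k/ is a stop between vowels /o/ and /o/, so it spirantizes to the fricative [x]. /b/ is a stop between vowels /i/ and /i/, so it spirantizes to the fricative [v]. /nojairokozibirid/ → nojairoxozivirid.
Rule 2 (nasal place assimilation): no segment meets the environment; /nojairoxozivirid/ is unchanged.
Rule 3 (pre-rhotic lowering): /i/ is a high vowel immediately before /r/, so it lowers to [e]. /i/ is a high vowel immediately before /r/, so it lowers to [e]. /nojairoxozivirid/ → nojaeroxoziverid.
Rule 4 (final devoicing): /d/ is a voiced obstruent in word-final position, so it devoices to [t]. /nojaeroxoziverid/ → nojaeroxoziverit.

nojaeroxoziverit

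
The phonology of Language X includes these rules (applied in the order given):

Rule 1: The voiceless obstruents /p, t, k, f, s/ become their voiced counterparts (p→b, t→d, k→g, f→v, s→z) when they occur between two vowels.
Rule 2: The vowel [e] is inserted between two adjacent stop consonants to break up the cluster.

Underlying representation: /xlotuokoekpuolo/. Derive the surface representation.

Rule 1 (intervocalic voicing): /t/ is a voiceless obstruent between vowels /o/ and /u/, so it voices to [d]. /k/ is a voiceless obstruent between vowels /o/ and /o/, so it voices to [g]. /xlotuokoekpuolo/ → xloduogoekpuolo.
Rule 2 (stop-cluster e-epenthesis): /k/ and /p/ form a stop–stop cluster, so [e] is inserted between them. /xloduogoekpuolo/ → xloduogoekepuolo.

xloduogoekepuolo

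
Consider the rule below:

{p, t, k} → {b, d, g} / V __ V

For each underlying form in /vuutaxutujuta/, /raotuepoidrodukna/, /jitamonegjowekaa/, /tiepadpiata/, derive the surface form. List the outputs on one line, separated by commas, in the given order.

/vuutaxutujuta/: /t/ is a voiceless stop between vowels /u/ and /a/, so it voices to [d]. /t/ is a voiceless stop between vowels /u/ and /u/, so it voices to [d]. /t/ is a voiceless stop between vowels /u/ and /a/, so it voices to [d]. → [vuudaxudujuda].
/raotuepoidrodukna/: /t/ is a voiceless stop between vowels /o/ and /u/, so it voices to [d]. /p/ is a voiceless stop between vowels /e/ and /o/, so it voices to [b]. → [raodueboidrodukna].
/jitamonegjowekaa/: /t/ is a voiceless stop between vowels /i/ and /a/, so it voices to [d]. /k/ is a voiceless stop between vowels /e/ and /a/, so it voices to [g]. → [jidamonegjowegaa].
/tiepadpiata/: /p/ is a voiceless stop between vowels /e/ and /a/, so it voices to [b]. /t/ is a voiceless stop between vowels /a/ and /a/, so it voices to [d]. → [tiebadpiada].

vuudaxudujuda, raodueboidrodukna, jidamonegjowegaa, tiebadpiada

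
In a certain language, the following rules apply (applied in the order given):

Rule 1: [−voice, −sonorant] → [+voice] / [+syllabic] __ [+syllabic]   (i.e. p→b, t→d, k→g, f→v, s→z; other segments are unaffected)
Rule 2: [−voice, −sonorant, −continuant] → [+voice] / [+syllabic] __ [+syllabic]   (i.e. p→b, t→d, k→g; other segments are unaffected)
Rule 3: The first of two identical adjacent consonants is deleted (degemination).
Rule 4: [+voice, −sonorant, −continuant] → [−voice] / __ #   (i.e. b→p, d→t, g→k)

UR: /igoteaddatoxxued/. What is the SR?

igodeadadoxuet

Rule 1 (intervocalic voicing): /t/ is a voiceless obstruent between vowels /o/ and /e/, so it voices to [d]. /t/ is a voiceless obstruent between vowels /a/ and /o/, so it voices to [d]. /igoteaddatoxxued/ → igodeaddadoxxued.
Rule 2 (intervocalic voicing): no segment meets the environment; /igodeaddadoxxued/ is unchanged.
Rule 3 (degemination): /dd/ is a geminate; the first /d/ deletes. /xx/ is a geminate; the first /x/ deletes. /igodeaddadoxxued/ → igodeadadoxued.
Rule 4 (final devoicing): /d/ is a voiced stop in word-final position, so it devoices to [t]. /igodeadadoxued/ → igodeadadoxuet.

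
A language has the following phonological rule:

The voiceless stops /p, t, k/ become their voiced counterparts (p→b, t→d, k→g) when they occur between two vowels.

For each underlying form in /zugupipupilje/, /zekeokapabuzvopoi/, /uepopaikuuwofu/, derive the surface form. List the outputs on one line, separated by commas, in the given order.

/zugupipupilje/: /p/ is a voiceless stop between vowels /u/ and /i/, so it voices to [b]. /p/ is a voiceless stop between vowels /i/ and /u/, so it voices to [b]. /p/ is a voiceless stop between vowels /u/ and /i/, so it voices to [b]. → [zugubibubilje].
/zekeokapabuzvopoi/: /k/ is a voiceless stop between vowels /e/ and /e/, so it voices to [g]. /k/ is a voiceless stop between vowels /o/ and /a/, so it voices to [g]. /p/ is a voiceless stop between vowels /a/ and /a/, so it voices to [b]. /p/ is a voiceless stop between vowels /o/ and /o/, so it voices to [b]. → [zegeogababuzvoboi].
/uepopaikuuwofu/: /p/ is a voiceless stop between vowels /e/ and /o/, so it voices to [b]. /p/ is a voiceless stop between vowels /o/ and /a/, so it voices to [b]. /k/ is a voiceless stop between vowels /i/ and /u/, so it voices to [g]. → [uebobaiguuwofu].

zugubibubilje, zegeogababuzvoboi, uebobaiguuwofu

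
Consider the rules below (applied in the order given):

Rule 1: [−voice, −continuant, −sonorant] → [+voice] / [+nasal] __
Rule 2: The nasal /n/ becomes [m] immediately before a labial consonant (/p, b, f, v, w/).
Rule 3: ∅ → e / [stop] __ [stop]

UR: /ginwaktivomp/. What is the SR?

Rule 1 (post-nasal voicing): /p/ is a voiceless stop immediately after the nasal /m/, so it voices to [b]. /ginwaktivomp/ → ginwaktivomb.
Rule 2 (nasal place assimilation): /n/ precedes the labial consonant /w/, so it assimilates in place to [m]. /ginwaktivomb/ → gimwaktivomb.
Rule 3 (stop-cluster e-epenthesis): /k/ and /t/ form a stop–stop cluster, so [e] is inserted between them. /gimwaktivomb/ → gimwaketivomb.

gimwaketivomb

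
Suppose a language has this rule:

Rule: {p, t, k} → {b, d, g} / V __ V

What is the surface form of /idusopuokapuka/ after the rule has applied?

/p/ is a voiceless stop between vowels /o/ and /u/, so it voices to [b].
/k/ is a voiceless stop between vowels /o/ and /a/, so it voices to [g].
/p/ is a voiceless stop between vowels /a/ and /u/, so it voices to [b].
/k/ is a voiceless stop between vowels /u/ and /a/, so it voices to [g].
Surface form: [idusobuogabuga].

idusobuogabuga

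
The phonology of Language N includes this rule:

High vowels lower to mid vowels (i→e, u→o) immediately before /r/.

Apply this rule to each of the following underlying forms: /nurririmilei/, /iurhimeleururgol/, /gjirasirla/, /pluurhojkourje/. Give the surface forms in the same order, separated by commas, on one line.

norrerimilei, iorhimeleororgol, gjeraserla, pluorhojkoorje

/nurririmilei/: /u/ is a high vowel immediately before /r/, so it lowers to [o]. /i/ is a high vowel immediately before /r/, so it lowers to [e]. → [norrerimilei].
/iurhimeleururgol/: /u/ is a high vowel immediately before /r/, so it lowers to [o]. /u/ is a high vowel immediately before /r/, so it lowers to [o]. /u/ is a high vowel immediately before /r/, so it lowers to [o]. → [iorhimeleororgol].
/gjirasirla/: /i/ is a high vowel immediately before /r/, so it lowers to [e]. /i/ is a high vowel immediately before /r/, so it lowers to [e]. → [gjeraserla].
/pluurhojkourje/: /u/ is a high vowel immediately before /r/, so it lowers to [o]. /u/ is a high vowel immediately before /r/, so it lowers to [o]. → [pluorhojkoorje].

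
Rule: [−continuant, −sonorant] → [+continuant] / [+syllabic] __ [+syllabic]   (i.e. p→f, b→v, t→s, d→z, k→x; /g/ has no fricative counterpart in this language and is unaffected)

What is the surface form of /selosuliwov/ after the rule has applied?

No segment of /selosuliwov/ meets the structural description of the rule, so the form surfaces unchanged.

selosuliwov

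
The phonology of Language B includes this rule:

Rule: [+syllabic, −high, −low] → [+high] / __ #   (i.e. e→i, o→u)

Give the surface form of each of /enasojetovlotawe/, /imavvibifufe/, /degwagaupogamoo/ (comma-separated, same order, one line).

enasojetovlotawi, imavvibifufi, degwagaupogamou

/enasojetovlotawe/: /e/ is a mid vowel in word-final position, so it raises to [i]. → [enasojetovlotawi].
/imavvibifufe/: /e/ is a mid vowel in word-final position, so it raises to [i]. → [imavvibifufi].
/degwagaupogamoo/: /o/ is a mid vowel in word-final position, so it raises to [u]. → [degwagaupogamou].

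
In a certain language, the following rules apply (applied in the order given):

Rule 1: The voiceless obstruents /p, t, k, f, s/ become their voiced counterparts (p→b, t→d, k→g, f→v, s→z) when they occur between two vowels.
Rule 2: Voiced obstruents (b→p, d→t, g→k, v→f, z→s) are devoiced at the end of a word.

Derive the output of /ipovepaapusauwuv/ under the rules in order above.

Rule 1 (intervocalic voicing): /p/ is a voiceless obstruent between vowels /i/ and /o/, so it voices to [b]. /p/ is a voiceless obstruent between vowels /e/ and /a/, so it voices to [b]. /p/ is a voiceless obstruent between vowels /a/ and /u/, so it voices to [b]. /s/ is a voiceless obstruent between vowels /u/ and /a/, so it voices to [z]. /ipovepaapusauwuv/ → ibovebaabuzauwuv.
Rule 2 (final devoicing): /v/ is a voiced obstruent in word-final position, so it devoices to [f]. /ibovebaabuzauwuv/ → ibovebaabuzauwuf.

ibovebaabuzauwuf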